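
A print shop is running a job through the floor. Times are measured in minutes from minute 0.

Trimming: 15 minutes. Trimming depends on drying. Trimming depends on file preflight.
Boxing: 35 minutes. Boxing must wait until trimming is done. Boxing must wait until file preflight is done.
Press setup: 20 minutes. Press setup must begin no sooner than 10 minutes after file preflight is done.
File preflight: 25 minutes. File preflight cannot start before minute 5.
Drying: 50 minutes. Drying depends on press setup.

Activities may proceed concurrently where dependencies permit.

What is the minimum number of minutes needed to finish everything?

160

File preflight waits on its own release at minute 5, so it starts at minute 5 and finishes at 5 + 25 = minute 30.
Press setup waits on file preflight (finishes minute 30, plus 10-minute gap → minute 40), so it starts at minute 40 and finishes at 40 + 20 = minute 60.
Drying waits on press setup (finishes minute 60), so it starts at minute 60 and finishes at 60 + 50 = minute 110.
Trimming has to wait for drying (finishes minute 110); file preflight (finishes minute 30). The latest of these is minute 110, so trimming runs minute 110 to 110 + 15 = minute 125.
Boxing needs all of trimming (finishes minute 125); file preflight (finishes minute 30). That puts its earliest start at minute 125; it finishes at 125 + 35 = minute 160.
All tasks are finished once the last one completes. Finish times: File preflight at 30, Press setup at 60, Drying at 110, Trimming at 125, Boxing at 160. The latest is minute 160.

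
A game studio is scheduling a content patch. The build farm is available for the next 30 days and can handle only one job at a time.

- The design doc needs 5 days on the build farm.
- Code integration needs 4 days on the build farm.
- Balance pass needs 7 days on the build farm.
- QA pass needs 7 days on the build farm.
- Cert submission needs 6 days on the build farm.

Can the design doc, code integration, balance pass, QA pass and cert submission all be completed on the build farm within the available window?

Yes

Running back to back, the jobs need 5 + 4 + 7 + 7 + 6 = 29 days on the build farm.
Since 29 ≤ 30, they fit within the window.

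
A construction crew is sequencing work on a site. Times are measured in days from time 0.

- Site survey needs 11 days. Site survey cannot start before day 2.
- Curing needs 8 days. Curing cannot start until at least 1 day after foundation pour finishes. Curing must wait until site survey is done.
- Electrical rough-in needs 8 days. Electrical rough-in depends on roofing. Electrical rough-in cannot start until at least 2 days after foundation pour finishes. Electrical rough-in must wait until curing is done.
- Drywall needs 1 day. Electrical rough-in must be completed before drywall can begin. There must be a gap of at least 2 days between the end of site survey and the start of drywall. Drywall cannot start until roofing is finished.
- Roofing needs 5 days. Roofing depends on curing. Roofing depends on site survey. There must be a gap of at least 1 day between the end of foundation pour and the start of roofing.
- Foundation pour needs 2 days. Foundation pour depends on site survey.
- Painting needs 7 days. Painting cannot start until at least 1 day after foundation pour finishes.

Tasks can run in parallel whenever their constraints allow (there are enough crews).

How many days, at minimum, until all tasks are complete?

Site survey cannot begin until its own release at day 2. It runs from day 2 to 2 + 11 = day 13.
After site survey (finishes day 13), foundation pour can start at day 13 and finishes at day 15.
Painting cannot begin until foundation pour (finishes day 15, plus 1-day gap → day 16). It runs from day 16 to 16 + 7 = day 23.
For curing: foundation pour (finishes day 15, plus 1-day gap → day 16); site survey (finishes day 13). Taking the maximum gives a start of day 16, and it finishes at 16 + 8 = day 24.
Roofing has to wait for curing (finishes day 24); site survey (finishes day 13); foundation pour (finishes day 15, plus 1-day gap → day 16). The latest of these is day 24, so roofing runs day 24 to 24 + 5 = day 29.
Electrical rough-in cannot start until roofing (finishes day 29); foundation pour (finishes day 15, plus 2-day gap → day 17); curing (finishes day 24). The controlling bound is day 29, so electrical rough-in finishes at 29 + 8 = day 37.
Drywall has to wait for electrical rough-in (finishes day 37); site survey (finishes day 13, plus 2-day gap → day 15); roofing (finishes day 29). The latest of these is day 37, so drywall runs day 37 to 37 + 1 = day 38.
All tasks are finished once the last one completes. Finish times: Site survey at 13, Foundation pour at 15, Curing at 24, Roofing at 29, Electrical rough-in at 37, Drywall at 38, Painting at 23. The latest is day 38.

38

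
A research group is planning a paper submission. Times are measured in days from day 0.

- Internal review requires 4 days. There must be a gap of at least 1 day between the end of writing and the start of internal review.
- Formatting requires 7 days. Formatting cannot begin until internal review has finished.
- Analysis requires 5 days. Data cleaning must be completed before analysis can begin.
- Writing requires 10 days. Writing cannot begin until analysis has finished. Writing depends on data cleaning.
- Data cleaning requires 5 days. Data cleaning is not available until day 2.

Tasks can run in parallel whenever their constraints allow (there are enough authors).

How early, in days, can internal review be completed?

27

After its own release at day 2, data cleaning can start at day 2 and finishes at day 7.
After data cleaning (finishes day 7), analysis can start at day 7 and finishes at day 12.
Writing cannot start until analysis (finishes day 12); data cleaning (finishes day 7). The controlling bound is day 12, so writing finishes at 12 + 10 = day 22.
Internal review waits on writing (finishes day 22, plus 1-day gap → day 23), so it starts at day 23 and finishes at 23 + 4 = day 27.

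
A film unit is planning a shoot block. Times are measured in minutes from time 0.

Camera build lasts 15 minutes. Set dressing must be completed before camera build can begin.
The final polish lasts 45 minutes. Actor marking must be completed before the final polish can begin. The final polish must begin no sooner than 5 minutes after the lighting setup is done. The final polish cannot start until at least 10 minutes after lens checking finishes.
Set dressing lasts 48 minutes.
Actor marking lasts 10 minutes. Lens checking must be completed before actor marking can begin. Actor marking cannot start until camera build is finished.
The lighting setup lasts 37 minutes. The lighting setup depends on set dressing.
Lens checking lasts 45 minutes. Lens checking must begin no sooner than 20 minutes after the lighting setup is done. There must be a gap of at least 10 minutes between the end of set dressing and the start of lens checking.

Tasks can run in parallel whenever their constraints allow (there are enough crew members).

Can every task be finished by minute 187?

Set dressing has no prerequisites, so it starts at minute 0 and finishes at minute 48.
Camera build cannot begin until set dressing (finishes minute 48). It runs from minute 48 to 48 + 15 = minute 63.
The lighting setup waits on set dressing (finishes minute 48), so it starts at minute 48 and finishes at 48 + 37 = minute 85.
Lens checking needs all of the lighting setup (finishes minute 85, plus 20-minute gap → minute 105); set dressing (finishes minute 48, plus 10-minute gap → minute 58). That puts its earliest start at minute 105; it finishes at 105 + 45 = minute 150.
Actor marking needs all of lens checking (finishes minute 150); camera build (finishes minute 63). That puts its earliest start at minute 150; it finishes at 150 + 10 = minute 160.
The final polish cannot start until actor marking (finishes minute 160); the lighting setup (finishes minute 85, plus 5-minute gap → minute 90); lens checking (finishes minute 150, plus 10-minute gap → minute 160). The controlling bound is minute 160, so the final polish finishes at 160 + 45 = minute 205.
The earliest everything can be done is minute 205, which is after the deadline of 187, so it is not possible.

No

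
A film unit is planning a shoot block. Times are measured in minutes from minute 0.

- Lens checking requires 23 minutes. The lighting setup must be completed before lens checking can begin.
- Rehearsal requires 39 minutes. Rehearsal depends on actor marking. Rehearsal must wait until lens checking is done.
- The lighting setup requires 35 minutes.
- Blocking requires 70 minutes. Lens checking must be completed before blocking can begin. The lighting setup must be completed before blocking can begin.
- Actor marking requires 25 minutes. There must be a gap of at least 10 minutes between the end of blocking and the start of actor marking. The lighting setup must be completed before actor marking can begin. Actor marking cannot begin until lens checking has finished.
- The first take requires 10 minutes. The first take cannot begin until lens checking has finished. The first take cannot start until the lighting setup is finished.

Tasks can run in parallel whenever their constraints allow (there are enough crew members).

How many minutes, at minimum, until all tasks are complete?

Nothing blocks the lighting setup, so it runs from minute 0 to minute 35.
Lens checking cannot begin until the lighting setup (finishes minute 35). It runs from minute 35 to 35 + 23 = minute 58.
The first take has to wait for lens checking (finishes minute 58); the lighting setup (finishes minute 35). The latest of these is minute 58, so the first take runs minute 58 to 58 + 10 = minute 68.
Blocking has to wait for lens checking (finishes minute 58); the lighting setup (finishes minute 35). The latest of these is minute 58, so blocking runs minute 58 to 58 + 70 = minute 128.
Actor marking has to wait for blocking (finishes minute 128, plus 10-minute gap → minute 138); the lighting setup (finishes minute 35); lens checking (finishes minute 58). The latest of these is minute 138, so actor marking runs minute 138 to 138 + 25 = minute 163.
For rehearsal: actor marking (finishes minute 163); lens checking (finishes minute 58). Taking the maximum gives a start of minute 163, and it finishes at 163 + 39 = minute 202.
All tasks are finished once the last one completes. Finish times: The lighting setup at 35, Lens checking at 58, Blocking at 128, Actor marking at 163, Rehearsal at 202, The first take at 68. The latest is minute 202.

202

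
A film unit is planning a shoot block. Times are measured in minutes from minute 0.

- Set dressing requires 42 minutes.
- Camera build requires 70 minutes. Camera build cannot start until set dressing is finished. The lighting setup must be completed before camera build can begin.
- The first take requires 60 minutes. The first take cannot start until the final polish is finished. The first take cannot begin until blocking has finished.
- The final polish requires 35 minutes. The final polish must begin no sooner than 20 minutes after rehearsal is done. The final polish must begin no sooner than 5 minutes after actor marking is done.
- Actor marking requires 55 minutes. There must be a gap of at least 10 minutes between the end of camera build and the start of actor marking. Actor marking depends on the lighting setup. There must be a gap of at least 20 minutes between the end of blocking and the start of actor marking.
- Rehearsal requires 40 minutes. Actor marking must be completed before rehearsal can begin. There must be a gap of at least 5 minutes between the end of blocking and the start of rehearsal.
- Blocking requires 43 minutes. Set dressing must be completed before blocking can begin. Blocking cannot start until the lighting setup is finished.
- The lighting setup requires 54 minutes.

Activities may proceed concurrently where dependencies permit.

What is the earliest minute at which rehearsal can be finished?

229

The lighting setup has no prerequisites, so it starts at minute 0 and finishes at minute 54.
Set dressing can start immediately at minute 0; it finishes at minute 42.
Blocking has to wait for set dressing (finishes minute 42); the lighting setup (finishes minute 54). The latest of these is minute 54, so blocking runs minute 54 to 54 + 43 = minute 97.
Camera build cannot start until set dressing (finishes minute 42); the lighting setup (finishes minute 54). The controlling bound is minute 54, so camera build finishes at 54 + 70 = minute 124.
Actor marking has to wait for camera build (finishes minute 124, plus 10-minute gap → minute 134); the lighting setup (finishes minute 54); blocking (finishes minute 97, plus 20-minute gap → minute 117). The latest of these is minute 134, so actor marking runs minute 134 to 134 + 55 = minute 189.
Rehearsal has to wait for actor marking (finishes minute 189); blocking (finishes minute 97, plus 5-minute gap → minute 102). The latest of these is minute 189, so rehearsal runs minute 189 to 189 + 40 = minute 229.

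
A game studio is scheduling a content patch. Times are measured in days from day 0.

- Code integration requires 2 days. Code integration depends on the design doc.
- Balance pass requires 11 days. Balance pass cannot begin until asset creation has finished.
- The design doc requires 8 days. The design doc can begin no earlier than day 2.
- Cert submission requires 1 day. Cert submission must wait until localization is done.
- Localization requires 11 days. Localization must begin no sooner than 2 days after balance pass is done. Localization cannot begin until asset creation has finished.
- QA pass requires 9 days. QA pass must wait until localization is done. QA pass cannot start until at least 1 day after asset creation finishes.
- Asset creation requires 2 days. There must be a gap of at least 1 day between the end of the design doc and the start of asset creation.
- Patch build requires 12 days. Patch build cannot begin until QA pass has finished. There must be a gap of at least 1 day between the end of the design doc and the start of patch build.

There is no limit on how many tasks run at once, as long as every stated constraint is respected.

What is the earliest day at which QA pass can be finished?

The design doc cannot begin until its own release at day 2. It runs from day 2 to 2 + 8 = day 10.
Asset creation waits on the design doc (finishes day 10, plus 1-day gap → day 11), so it starts at day 11 and finishes at 11 + 2 = day 13.
Balance pass cannot begin until asset creation (finishes day 13). It runs from day 13 to 13 + 11 = day 24.
Localization needs all of balance pass (finishes day 24, plus 2-day gap → day 26); asset creation (finishes day 13). That puts its earliest start at day 26; it finishes at 26 + 11 = day 37.
QA pass has to wait for localization (finishes day 37); asset creation (finishes day 13, plus 1-day gap → day 14). The latest of these is day 37, so QA pass runs day 37 to 37 + 9 = day 46.

46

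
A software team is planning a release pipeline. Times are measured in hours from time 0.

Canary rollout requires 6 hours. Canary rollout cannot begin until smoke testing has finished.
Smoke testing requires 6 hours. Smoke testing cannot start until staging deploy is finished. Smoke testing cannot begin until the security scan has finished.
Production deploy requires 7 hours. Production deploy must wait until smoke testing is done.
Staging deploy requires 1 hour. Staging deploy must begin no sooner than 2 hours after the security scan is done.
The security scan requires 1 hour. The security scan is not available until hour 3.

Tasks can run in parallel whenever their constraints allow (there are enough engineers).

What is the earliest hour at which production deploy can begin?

13

The security scan cannot begin until its own release at hour 3. It runs from hour 3 to 3 + 1 = hour 4.
After the security scan (finishes hour 4, plus 2-hour gap → hour 6), staging deploy can start at hour 6 and finishes at hour 7.
Smoke testing needs all of staging deploy (finishes hour 7); the security scan (finishes hour 4). That puts its earliest start at hour 7; it finishes at 7 + 6 = hour 13.
Production deploy waits on smoke testing (finishes hour 13), so the earliest it can start is hour 13.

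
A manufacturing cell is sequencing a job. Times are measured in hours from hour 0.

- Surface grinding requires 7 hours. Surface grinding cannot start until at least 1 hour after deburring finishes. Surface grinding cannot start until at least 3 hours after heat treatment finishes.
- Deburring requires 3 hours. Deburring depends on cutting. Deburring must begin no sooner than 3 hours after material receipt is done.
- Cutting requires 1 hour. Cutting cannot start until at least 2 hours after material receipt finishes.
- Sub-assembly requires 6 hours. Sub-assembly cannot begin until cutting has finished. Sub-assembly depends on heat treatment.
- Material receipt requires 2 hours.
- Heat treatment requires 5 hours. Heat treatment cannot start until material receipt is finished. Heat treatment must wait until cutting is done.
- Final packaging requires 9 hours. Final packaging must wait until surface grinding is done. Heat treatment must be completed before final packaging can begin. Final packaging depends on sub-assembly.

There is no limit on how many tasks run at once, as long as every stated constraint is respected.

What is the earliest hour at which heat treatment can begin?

Nothing blocks material receipt, so it runs from hour 0 to hour 2.
Cutting cannot begin until material receipt (finishes hour 2, plus 2-hour gap → hour 4). It runs from hour 4 to 4 + 1 = hour 5.
Heat treatment waits on material receipt (finishes hour 2); cutting (finishes hour 5). The latest of these is hour 5, which is the earliest heat treatment can start.

5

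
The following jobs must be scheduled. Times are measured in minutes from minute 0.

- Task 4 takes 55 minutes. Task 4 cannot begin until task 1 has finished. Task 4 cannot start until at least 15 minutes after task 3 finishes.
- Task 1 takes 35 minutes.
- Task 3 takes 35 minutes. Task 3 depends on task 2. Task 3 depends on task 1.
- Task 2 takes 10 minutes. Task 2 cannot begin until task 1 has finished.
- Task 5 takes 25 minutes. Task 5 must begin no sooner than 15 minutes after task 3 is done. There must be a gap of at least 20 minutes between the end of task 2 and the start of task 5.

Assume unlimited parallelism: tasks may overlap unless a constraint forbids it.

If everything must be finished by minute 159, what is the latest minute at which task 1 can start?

9

Nothing follows task 4; the deadline of minute 159 is its only limit. It must start by 159 − 55 = minute 104.
Nothing follows task 5; the deadline of minute 159 is its only limit. It must start by 159 − 25 = minute 134.
Task 3 feeds task 4 (must start by minute 104, minus 15-minute gap → minute 89); task 5 (must start by minute 134, minus 15-minute gap → minute 119). Taking the minimum, task 3 must finish by minute 89 and start by 89 − 35 = minute 54.
Task 2 must finish in time for task 3 (must start by minute 54); task 5 (must start by minute 134, minus 20-minute gap → minute 114). The tightest is minute 54, so task 2 must start by 54 − 10 = minute 44.
For task 1: task 2 (must start by minute 44); task 3 (must start by minute 54); task 4 (must start by minute 104). The most restrictive is minute 44; with a 35-minute duration, task 1 must start by minute 9.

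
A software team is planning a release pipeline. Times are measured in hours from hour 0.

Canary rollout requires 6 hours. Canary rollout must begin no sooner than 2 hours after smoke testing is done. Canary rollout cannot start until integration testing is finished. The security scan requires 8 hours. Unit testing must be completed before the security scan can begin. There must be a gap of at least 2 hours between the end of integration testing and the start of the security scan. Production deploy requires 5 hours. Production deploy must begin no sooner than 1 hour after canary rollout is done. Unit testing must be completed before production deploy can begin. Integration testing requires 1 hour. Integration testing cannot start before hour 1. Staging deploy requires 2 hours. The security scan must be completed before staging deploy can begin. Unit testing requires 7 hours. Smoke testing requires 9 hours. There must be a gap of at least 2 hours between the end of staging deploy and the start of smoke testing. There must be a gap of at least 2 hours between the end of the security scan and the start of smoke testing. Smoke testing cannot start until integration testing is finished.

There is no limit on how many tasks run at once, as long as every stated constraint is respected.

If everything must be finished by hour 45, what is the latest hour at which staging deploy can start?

18

Production deploy must finish by hour 45; it takes 5 hours, so it must start by 45 − 5 = hour 40.
Canary rollout has to be done before production deploy (must start by hour 40, minus 1-hour gap → hour 39). That means finishing by hour 39, i.e. starting by 39 − 6 = hour 33.
Smoke testing has to be done before canary rollout (must start by hour 33, minus 2-hour gap → hour 31). That means finishing by hour 31, i.e. starting by 31 − 9 = hour 22.
Staging deploy feeds into smoke testing (must start by hour 22, minus 2-hour gap → hour 20); so staging deploy must finish by hour 20 and therefore start by hour 18.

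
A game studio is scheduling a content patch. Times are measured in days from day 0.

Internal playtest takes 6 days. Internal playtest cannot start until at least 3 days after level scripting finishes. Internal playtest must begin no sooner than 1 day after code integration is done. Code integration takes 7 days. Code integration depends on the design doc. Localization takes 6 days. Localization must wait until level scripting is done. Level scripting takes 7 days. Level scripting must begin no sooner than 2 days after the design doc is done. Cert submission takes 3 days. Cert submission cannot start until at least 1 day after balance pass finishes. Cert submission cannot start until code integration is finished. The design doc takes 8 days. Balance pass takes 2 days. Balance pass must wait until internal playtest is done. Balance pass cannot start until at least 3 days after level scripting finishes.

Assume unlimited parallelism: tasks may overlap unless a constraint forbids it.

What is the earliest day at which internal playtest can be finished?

26

The design doc can start immediately at day 0; it finishes at day 8.
Code integration cannot begin until the design doc (finishes day 8). It runs from day 8 to 8 + 7 = day 15.
Level scripting waits on the design doc (finishes day 8, plus 2-day gap → day 10), so it starts at day 10 and finishes at 10 + 7 = day 17.
For internal playtest: level scripting (finishes day 17, plus 3-day gap → day 20); code integration (finishes day 15, plus 1-day gap → day 16). Taking the maximum gives a start of day 20, and it finishes at 20 + 6 = day 26.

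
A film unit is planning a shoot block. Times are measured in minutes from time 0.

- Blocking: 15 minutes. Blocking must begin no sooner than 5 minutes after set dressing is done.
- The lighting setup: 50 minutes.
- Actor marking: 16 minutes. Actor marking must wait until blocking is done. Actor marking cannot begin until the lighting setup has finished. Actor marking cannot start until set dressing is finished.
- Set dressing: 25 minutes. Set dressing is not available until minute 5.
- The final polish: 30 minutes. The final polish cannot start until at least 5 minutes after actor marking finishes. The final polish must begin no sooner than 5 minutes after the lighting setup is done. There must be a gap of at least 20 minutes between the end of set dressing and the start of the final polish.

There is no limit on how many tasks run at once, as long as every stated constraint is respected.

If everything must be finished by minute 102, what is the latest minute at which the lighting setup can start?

1

Nothing follows the final polish; the deadline of minute 102 is its only limit. It must start by 102 − 30 = minute 72.
Since the final polish (must start by minute 72, minus 5-minute gap → minute 67) depends on it, actor marking must finish by minute 67. Backing off its 16-minute duration gives a latest start of minute 51.
For the lighting setup: actor marking (must start by minute 51); the final polish (must start by minute 72, minus 5-minute gap → minute 67). The most restrictive is minute 51; with a 50-minute duration, the lighting setup must start by minute 1.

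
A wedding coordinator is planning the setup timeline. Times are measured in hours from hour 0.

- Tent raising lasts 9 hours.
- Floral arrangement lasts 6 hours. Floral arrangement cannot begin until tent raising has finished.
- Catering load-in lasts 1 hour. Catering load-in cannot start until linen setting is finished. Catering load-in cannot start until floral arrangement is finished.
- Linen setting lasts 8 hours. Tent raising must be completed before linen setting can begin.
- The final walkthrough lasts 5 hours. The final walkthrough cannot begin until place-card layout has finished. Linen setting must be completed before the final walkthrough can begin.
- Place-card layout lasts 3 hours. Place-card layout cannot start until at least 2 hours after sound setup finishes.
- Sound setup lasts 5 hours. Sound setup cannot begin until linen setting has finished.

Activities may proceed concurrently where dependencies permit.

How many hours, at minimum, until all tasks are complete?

Tent raising can start immediately at hour 0; it finishes at hour 9.
Floral arrangement waits on tent raising (finishes hour 9), so it starts at hour 9 and finishes at 9 + 6 = hour 15.
Linen setting waits on tent raising (finishes hour 9), so it starts at hour 9 and finishes at 9 + 8 = hour 17.
Catering load-in needs all of linen setting (finishes hour 17); floral arrangement (finishes hour 15). That puts its earliest start at hour 17; it finishes at 17 + 1 = hour 18.
Sound setup waits on linen setting (finishes hour 17), so it starts at hour 17 and finishes at 17 + 5 = hour 22.
Place-card layout waits on sound setup (finishes hour 22, plus 2-hour gap → hour 24), so it starts at hour 24 and finishes at 24 + 3 = hour 27.
The final walkthrough cannot start until place-card layout (finishes hour 27); linen setting (finishes hour 17). The controlling bound is hour 27, so the final walkthrough finishes at 27 + 5 = hour 32.
All tasks are finished once the last one completes. Finish times: Tent raising at 9, Linen setting at 17, Floral arrangement at 15, Sound setup at 22, Catering load-in at 18, Place-card layout at 27, The final walkthrough at 32. The latest is hour 32.

32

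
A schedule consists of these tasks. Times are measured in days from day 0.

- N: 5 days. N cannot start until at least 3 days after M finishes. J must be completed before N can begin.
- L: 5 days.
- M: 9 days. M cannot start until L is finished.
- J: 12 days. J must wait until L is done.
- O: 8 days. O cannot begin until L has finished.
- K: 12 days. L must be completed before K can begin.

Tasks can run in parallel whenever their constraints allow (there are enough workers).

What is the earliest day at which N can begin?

17

L can start immediately at day 0; it finishes at day 5.
M cannot begin until L (finishes day 5). It runs from day 5 to 5 + 9 = day 14.
J waits on L (finishes day 5), so it starts at day 5 and finishes at 5 + 12 = day 17.
N waits on M (finishes day 14, plus 3-day gap → day 17); J (finishes day 17). The latest of these is day 17, which is the earliest N can start.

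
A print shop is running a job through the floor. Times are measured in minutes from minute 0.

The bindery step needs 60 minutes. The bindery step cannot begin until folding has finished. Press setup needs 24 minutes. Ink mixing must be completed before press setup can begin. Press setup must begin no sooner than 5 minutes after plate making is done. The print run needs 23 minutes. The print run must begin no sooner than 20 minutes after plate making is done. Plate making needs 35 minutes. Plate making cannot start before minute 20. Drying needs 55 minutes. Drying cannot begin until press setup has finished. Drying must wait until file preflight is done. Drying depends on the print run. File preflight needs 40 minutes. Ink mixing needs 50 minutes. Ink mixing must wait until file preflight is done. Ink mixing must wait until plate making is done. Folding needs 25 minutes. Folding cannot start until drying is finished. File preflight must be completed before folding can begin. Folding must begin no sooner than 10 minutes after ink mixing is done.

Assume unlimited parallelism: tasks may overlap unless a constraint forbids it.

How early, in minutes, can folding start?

Plate making waits on its own release at minute 20, so it starts at minute 20 and finishes at 20 + 35 = minute 55.
The print run waits on plate making (finishes minute 55, plus 20-minute gap → minute 75), so it starts at minute 75 and finishes at 75 + 23 = minute 98.
Nothing blocks file preflight, so it runs from minute 0 to minute 40.
For ink mixing: file preflight (finishes minute 40); plate making (finishes minute 55). Taking the maximum gives a start of minute 55, and it finishes at 55 + 50 = minute 105.
Press setup cannot start until ink mixing (finishes minute 105); plate making (finishes minute 55, plus 5-minute gap → minute 60). The controlling bound is minute 105, so press setup finishes at 105 + 24 = minute 129.
Drying needs all of press setup (finishes minute 129); file preflight (finishes minute 40); the print run (finishes minute 98). That puts its earliest start at minute 129; it finishes at 129 + 55 = minute 184.
Folding waits on drying (finishes minute 184); file preflight (finishes minute 40); ink mixing (finishes minute 105, plus 10-minute gap → minute 115). The latest of these is minute 184, which is the earliest folding can start.

184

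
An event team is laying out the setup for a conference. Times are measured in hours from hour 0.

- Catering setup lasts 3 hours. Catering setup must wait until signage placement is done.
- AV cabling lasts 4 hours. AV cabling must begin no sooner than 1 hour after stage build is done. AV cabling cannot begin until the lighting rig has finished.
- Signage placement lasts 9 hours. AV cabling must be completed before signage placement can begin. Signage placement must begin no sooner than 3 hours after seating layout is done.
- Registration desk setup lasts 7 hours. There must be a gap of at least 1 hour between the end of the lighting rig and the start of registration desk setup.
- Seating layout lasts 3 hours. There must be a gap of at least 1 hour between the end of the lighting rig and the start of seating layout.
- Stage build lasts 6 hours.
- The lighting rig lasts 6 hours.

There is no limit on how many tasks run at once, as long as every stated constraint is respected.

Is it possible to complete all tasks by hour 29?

Nothing blocks the lighting rig, so it runs from hour 0 to hour 6.
Registration desk setup cannot begin until the lighting rig (finishes hour 6, plus 1-hour gap → hour 7). It runs from hour 7 to 7 + 7 = hour 14.
Seating layout waits on the lighting rig (finishes hour 6, plus 1-hour gap → hour 7), so it starts at hour 7 and finishes at 7 + 3 = hour 10.
Stage build can start immediately at hour 0; it finishes at hour 6.
AV cabling has to wait for stage build (finishes hour 6, plus 1-hour gap → hour 7); the lighting rig (finishes hour 6). The latest of these is hour 7, so AV cabling runs hour 7 to 7 + 4 = hour 11.
Signage placement needs all of AV cabling (finishes hour 11); seating layout (finishes hour 10, plus 3-hour gap → hour 13). That puts its earliest start at hour 13; it finishes at 13 + 9 = hour 22.
Catering setup cannot begin until signage placement (finishes hour 22). It runs from hour 22 to 22 + 3 = hour 25.
Every task is finished by hour 25, which is no later than the deadline of 29, so the schedule is feasible.

Yes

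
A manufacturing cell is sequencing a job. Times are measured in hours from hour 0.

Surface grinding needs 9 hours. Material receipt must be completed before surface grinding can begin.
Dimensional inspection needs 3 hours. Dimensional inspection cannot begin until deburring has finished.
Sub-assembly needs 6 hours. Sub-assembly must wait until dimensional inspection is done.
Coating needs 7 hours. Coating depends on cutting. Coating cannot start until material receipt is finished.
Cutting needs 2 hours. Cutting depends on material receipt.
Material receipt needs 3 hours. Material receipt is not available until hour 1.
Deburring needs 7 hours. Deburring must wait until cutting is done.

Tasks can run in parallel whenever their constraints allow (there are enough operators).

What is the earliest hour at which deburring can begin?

6

After its own release at hour 1, material receipt can start at hour 1 and finishes at hour 4.
Cutting cannot begin until material receipt (finishes hour 4). It runs from hour 4 to 4 + 2 = hour 6.
Deburring waits on cutting (finishes hour 6), so the earliest it can start is hour 6.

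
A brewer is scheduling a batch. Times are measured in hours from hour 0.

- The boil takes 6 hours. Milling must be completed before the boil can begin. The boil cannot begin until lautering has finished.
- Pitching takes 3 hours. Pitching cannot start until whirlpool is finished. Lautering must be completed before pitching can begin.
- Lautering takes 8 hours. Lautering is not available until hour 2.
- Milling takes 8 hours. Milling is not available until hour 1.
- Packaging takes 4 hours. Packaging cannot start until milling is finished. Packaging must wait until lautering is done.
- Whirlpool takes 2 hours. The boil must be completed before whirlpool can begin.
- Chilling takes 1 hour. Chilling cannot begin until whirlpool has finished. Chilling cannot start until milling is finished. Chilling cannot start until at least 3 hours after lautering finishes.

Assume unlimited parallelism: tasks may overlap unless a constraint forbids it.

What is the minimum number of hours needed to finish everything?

21

Lautering cannot begin until its own release at hour 2. It runs from hour 2 to 2 + 8 = hour 10.
After its own release at hour 1, milling can start at hour 1 and finishes at hour 9.
For packaging: milling (finishes hour 9); lautering (finishes hour 10). Taking the maximum gives a start of hour 10, and it finishes at 10 + 4 = hour 14.
The boil has to wait for milling (finishes hour 9); lautering (finishes hour 10). The latest of these is hour 10, so the boil runs hour 10 to 10 + 6 = hour 16.
Whirlpool waits on the boil (finishes hour 16), so it starts at hour 16 and finishes at 16 + 2 = hour 18.
Pitching needs all of whirlpool (finishes hour 18); lautering (finishes hour 10). That puts its earliest start at hour 18; it finishes at 18 + 3 = hour 21.
Chilling needs all of whirlpool (finishes hour 18); milling (finishes hour 9); lautering (finishes hour 10, plus 3-hour gap → hour 13). That puts its earliest start at hour 18; it finishes at 18 + 1 = hour 19.
All tasks are finished once the last one completes. Finish times: Milling at 9, Lautering at 10, The boil at 16, Whirlpool at 18, Chilling at 19, Pitching at 21, Packaging at 14. The latest is hour 21.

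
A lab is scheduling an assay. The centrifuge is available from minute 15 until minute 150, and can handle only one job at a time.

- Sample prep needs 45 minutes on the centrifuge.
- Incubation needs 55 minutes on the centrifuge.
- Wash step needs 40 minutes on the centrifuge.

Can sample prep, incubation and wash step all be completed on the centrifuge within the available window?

The centrifuge window is 150 − 15 = 135 minutes.
Running back to back, the jobs need 45 + 55 + 40 = 140 minutes on the centrifuge.
Since 140 > 135, they cannot all fit.

No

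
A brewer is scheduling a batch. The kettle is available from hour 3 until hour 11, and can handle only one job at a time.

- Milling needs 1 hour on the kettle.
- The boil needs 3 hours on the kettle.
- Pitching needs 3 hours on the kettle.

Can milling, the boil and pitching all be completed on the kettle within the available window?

The kettle window is 11 − 3 = 8 hours.
Running back to back, the jobs need 1 + 3 + 3 = 7 hours on the kettle.
Since 7 ≤ 8, they fit within the window.

Yes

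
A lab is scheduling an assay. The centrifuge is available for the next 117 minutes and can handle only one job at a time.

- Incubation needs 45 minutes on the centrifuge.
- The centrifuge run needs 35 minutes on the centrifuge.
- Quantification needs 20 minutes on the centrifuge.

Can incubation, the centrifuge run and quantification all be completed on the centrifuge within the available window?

Running back to back, the jobs need 45 + 35 + 20 = 100 minutes on the centrifuge.
Since 100 ≤ 117, they fit within the window.

Yes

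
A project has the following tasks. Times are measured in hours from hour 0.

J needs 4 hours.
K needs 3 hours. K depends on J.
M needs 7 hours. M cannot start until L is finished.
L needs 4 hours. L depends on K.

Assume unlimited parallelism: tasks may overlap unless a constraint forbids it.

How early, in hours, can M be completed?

18

J has no prerequisites, so it starts at hour 0 and finishes at hour 4.
K cannot begin until J (finishes hour 4). It runs from hour 4 to 4 + 3 = hour 7.
L waits on K (finishes hour 7), so it starts at hour 7 and finishes at 7 + 4 = hour 11.
M cannot begin until L (finishes hour 11). It runs from hour 11 to 11 + 7 = hour 18.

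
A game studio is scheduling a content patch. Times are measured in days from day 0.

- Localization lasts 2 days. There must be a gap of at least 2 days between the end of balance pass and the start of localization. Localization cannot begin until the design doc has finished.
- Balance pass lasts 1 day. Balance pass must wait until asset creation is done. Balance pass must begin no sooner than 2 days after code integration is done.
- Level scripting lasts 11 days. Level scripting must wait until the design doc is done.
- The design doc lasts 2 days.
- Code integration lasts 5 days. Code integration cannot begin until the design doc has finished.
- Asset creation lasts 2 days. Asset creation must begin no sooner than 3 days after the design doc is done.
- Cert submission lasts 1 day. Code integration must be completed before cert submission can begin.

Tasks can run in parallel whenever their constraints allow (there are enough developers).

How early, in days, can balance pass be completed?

10

Nothing blocks the design doc, so it runs from day 0 to day 2.
Code integration waits on the design doc (finishes day 2), so it starts at day 2 and finishes at 2 + 5 = day 7.
Asset creation waits on the design doc (finishes day 2, plus 3-day gap → day 5), so it starts at day 5 and finishes at 5 + 2 = day 7.
Balance pass needs all of asset creation (finishes day 7); code integration (finishes day 7, plus 2-day gap → day 9). That puts its earliest start at day 9; it finishes at 9 + 1 = day 10.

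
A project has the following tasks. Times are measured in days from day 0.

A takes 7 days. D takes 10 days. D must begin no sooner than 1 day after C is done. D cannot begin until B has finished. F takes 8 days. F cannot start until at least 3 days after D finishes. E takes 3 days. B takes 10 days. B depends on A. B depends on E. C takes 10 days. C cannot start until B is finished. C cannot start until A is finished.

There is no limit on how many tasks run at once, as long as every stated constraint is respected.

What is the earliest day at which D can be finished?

38

Nothing blocks E, so it runs from day 0 to day 3.
Nothing blocks A, so it runs from day 0 to day 7.
For B: A (finishes day 7); E (finishes day 3). Taking the maximum gives a start of day 7, and it finishes at 7 + 10 = day 17.
C cannot start until B (finishes day 17); A (finishes day 7). The controlling bound is day 17, so C finishes at 17 + 10 = day 27.
D needs all of C (finishes day 27, plus 1-day gap → day 28); B (finishes day 17). That puts its earliest start at day 28; it finishes at 28 + 10 = day 38.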